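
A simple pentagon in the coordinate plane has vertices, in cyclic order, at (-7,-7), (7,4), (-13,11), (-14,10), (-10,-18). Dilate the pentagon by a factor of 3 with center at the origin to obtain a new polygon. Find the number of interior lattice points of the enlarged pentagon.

2104

The shoelace formula gives twice the area as |[(-7)·4 − 7·(-7)] + [7·11 − (-13)·4] + [(-13)·10 − (-14)·11] + [(-14)·(-18) − (-10)·10] + [(-10)·(-7) − (-7)·(-18)]| = 470, so the area is 235.
The number of boundary lattice points is Σ gcd(|Δx|,|Δy|) = gcd(14,11) + gcd(20,7) + gcd(1,1) + gcd(4,28) + gcd(3,11) = 1+1+1+4+1 = 8.
Scaling by 3 multiplies the area by 3² = 9 (so the new area is 2115) and multiplies the boundary lattice-point count by 3, giving 24.
By Pick's theorem, the interior count of the dilated polygon is 2115 − 24/2 + 1 = 2104.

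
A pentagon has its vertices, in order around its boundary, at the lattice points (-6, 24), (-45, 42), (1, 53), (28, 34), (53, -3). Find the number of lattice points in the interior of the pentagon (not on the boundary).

1838

The shoelace formula gives twice the area as |[(-6)·42 − (-45)·24] + [(-45)·53 − 1·42] + [1·34 − 28·53] + [28·(-3) − 53·34] + [53·24 − (-6)·(-3)]| = 3681, so the area is 1840.5.
The number of boundary lattice points is Σ gcd(|Δx|,|Δy|) = gcd(39,18) + gcd(46,11) + gcd(27,19) + gcd(25,37) + gcd(59,27) = 3+1+1+1+1 = 7.
Pick's theorem gives I = A − B/2 + 1 = 1840.5 − 7/2 + 1 = 1838.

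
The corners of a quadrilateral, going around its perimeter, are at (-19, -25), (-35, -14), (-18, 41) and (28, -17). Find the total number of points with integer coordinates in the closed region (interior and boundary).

The shoelace formula gives twice the area as |((-19)·(-14) − (-35)·(-25)) + ((-35)·41 − (-18)·(-14)) + ((-18)·(-17) − 28·41) + (28·(-25) − (-19)·(-17))| = 4161, so the area is 4161/2.
The number of boundary lattice points is Σ gcd(|Δx|,|Δy|) = gcd(16,11) + gcd(17,55) + gcd(46,58) + gcd(47,8) = 1+1+2+1 = 5.
Pick's theorem gives I = A − B/2 + 1 = 4161/2 − 5/2 + 1 = 2079, so the closed region contains I + B = 2079 + 5 = 2084 lattice points.

2084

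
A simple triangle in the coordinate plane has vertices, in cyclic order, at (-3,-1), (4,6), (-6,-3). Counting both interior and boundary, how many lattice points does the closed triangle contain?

9

By the shoelace formula, twice the signed area is |((-3)·6 − 4·(-1)) + (4·(-3) − (-6)·6) + ((-6)·(-1) − (-3)·(-3))| = 7, so the area is 7/2.
Along each edge there are gcd(|Δx|,|Δy|)+1 lattice points, so counting each shared vertex once the boundary has gcd(7,7) + gcd(10,9) + gcd(3,2) = 7+1+1 = 9.
Pick's theorem gives I = A − B/2 + 1 = 7/2 − 9/2 + 1 = 0, so the closed region contains I + B = 0 + 9 = 9 lattice points.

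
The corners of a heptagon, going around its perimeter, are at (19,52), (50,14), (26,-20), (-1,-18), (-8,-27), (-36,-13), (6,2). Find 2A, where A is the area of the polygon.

4891

By the shoelace formula, twice the signed area is |(19·14 − 50·52) + (50·(-20) − 26·14) + (26·(-18) − (-1)·(-20)) + ((-1)·(-27) − (-8)·(-18)) + ((-8)·(-13) − (-36)·(-27)) + ((-36)·2 − 6·(-13)) + (6·52 − 19·2)| = 4891, so the area is 4891/2.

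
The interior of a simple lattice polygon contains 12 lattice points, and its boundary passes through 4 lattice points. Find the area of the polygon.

13

Pick's theorem states A = I + B/2 − 1, so A = 12 + 4/2 − 1 = 13.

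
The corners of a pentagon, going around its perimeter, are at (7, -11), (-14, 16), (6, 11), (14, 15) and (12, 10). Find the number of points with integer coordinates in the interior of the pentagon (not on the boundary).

293

By the shoelace formula, twice the signed area is |(7·16 − (-14)·(-11)) + ((-14)·11 − 6·16) + (6·15 − 14·11) + (14·10 − 12·15) + (12·(-11) − 7·10)| = 598, so the area is 299.
Along each edge there are gcd(|Δx|,|Δy|)+1 lattice points, so counting each shared vertex once the boundary has gcd(21,27) + gcd(20,5) + gcd(8,4) + gcd(2,5) + gcd(5,21) = 3+5+4+1+1 = 14.
Pick's theorem gives I = A − B/2 + 1 = 299 − 14/2 + 1 = 293.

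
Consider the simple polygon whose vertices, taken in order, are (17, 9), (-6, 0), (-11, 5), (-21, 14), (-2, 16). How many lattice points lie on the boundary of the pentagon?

Summing gcd(|Δx|,|Δy|) over the edges gives the boundary count: gcd(23,9) + gcd(5,5) + gcd(10,9) + gcd(19,2) + gcd(19,7) = 1+5+1+1+1 = 9.

9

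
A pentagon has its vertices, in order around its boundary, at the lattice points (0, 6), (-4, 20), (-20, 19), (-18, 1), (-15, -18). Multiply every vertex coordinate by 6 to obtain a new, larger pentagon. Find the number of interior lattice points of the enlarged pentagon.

The shoelace formula gives twice the area as |[0·20 − (-4)·6] + [(-4)·19 − (-20)·20] + [(-20)·1 − (-18)·19] + [(-18)·(-18) − (-15)·1] + [(-15)·6 − 0·(-18)]| = 919, so the area is 919/2.
Along each edge there are gcd(|Δx|,|Δy|)+1 lattice points, so counting each shared vertex once the boundary has gcd(4,14) + gcd(16,1) + gcd(2,18) + gcd(3,19) + gcd(15,24) = 2+1+2+1+3 = 9.
Scaling by 6 multiplies the area by 6² = 36 (so the new area is 16542) and multiplies the boundary lattice-point count by 6, giving 54.
By Pick's theorem, the interior count of the dilated polygon is 16542 − 54/2 + 1 = 16516.

16516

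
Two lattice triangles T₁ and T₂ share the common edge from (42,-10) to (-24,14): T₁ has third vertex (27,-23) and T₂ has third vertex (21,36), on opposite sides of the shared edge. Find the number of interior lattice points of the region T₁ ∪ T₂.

The union is the simple quadrilateral with vertices (42,-10), (27,-23), (-24,14), (21,36) in order.
Using the shoelace formula, 2A = |(42·(-23) − 27·(-10)) + (27·14 − (-24)·(-23)) + ((-24)·36 − 21·14) + (21·(-10) − 42·36)| = 3750, so the area is 1875.
Summing gcd(|Δx|,|Δy|) over the edges gives the boundary count: gcd(15,13) + gcd(51,37) + gcd(45,22) + gcd(21,46) = 1+1+1+1 = 4.
By Pick's theorem I = A − B/2 + 1 = 1875 − 4/2 + 1 = 1874.

1874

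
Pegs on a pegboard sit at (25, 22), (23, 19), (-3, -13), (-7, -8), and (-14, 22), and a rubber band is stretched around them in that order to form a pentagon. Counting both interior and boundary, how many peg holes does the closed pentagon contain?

Using the shoelace formula, 2A = |[25·19 − 23·22] + [23·(-13) − (-3)·19] + [(-3)·(-8) − (-7)·(-13)] + [(-7)·22 − (-14)·(-8)] + [(-14)·22 − 25·22]| = 1464, so the area is 732.
Summing gcd(|Δx|,|Δy|) over the edges gives the boundary count: gcd(2,3) + gcd(26,32) + gcd(4,5) + gcd(7,30) + gcd(39,0) = 1+2+1+1+39 = 44.
Pick's theorem gives I = A − B/2 + 1 = 732 − 44/2 + 1 = 711, so the closed region contains I + B = 711 + 44 = 755 lattice points.

755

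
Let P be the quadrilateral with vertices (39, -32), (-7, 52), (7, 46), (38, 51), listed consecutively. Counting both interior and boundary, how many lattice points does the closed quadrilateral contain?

The shoelace formula gives twice the area as |[39·52 − (-7)·(-32)] + [(-7)·46 − 7·52] + [7·51 − 38·46] + [38·(-32) − 39·51]| = 3478, so the area is 1739.
Along each edge there are gcd(|Δx|,|Δy|)+1 lattice points, so counting each shared vertex once the boundary has gcd(46,84) + gcd(14,6) + gcd(31,5) + gcd(1,83) = 2+2+1+1 = 6.
Pick's theorem gives I = A − B/2 + 1 = 1739 − 6/2 + 1 = 1737, so the closed region contains I + B = 1737 + 6 = 1743 lattice points.

1743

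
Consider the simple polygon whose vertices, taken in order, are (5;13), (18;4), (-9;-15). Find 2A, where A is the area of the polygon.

490

Using the shoelace formula, 2A = |(5·4 − 18·13) + (18·(-15) − (-9)·4) + ((-9)·13 − 5·(-15))| = 490, so the area is 245.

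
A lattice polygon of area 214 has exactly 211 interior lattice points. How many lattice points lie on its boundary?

8

Pick's theorem gives A = I + B/2 − 1, so B = 2(A − I + 1) = 2(214 − 211 + 1) = 8.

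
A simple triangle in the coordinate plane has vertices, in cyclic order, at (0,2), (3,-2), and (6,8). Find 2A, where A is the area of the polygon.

Using the shoelace formula, 2A = |(0·(-2) − 3·2) + (3·8 − 6·(-2)) + (6·2 − 0·8)| = 42, so the area is 21.

42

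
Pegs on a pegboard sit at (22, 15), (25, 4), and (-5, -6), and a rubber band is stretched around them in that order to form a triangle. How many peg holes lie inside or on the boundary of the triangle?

Using the shoelace formula, 2A = |[22·4 − 25·15] + [25·(-6) − (-5)·4] + [(-5)·15 − 22·(-6)]| = 360, so the area is 180.
The number of boundary lattice points is Σ gcd(|Δx|,|Δy|) = gcd(3,11) + gcd(30,10) + gcd(27,21) = 1+10+3 = 14.
Pick's theorem gives I = A − B/2 + 1 = 180 − 14/2 + 1 = 174, so the closed region contains I + B = 174 + 14 = 188 lattice points.

188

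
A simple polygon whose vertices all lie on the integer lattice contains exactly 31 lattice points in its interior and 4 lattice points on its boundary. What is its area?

By Pick's theorem, A = I + B/2 − 1 = 31 + 4/2 − 1 = 32.

32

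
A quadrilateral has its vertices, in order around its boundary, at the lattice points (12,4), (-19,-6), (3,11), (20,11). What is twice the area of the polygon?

426

Using the shoelace formula, 2A = |[12·(-6) − (-19)·4] + [(-19)·11 − 3·(-6)] + [3·11 − 20·11] + [20·4 − 12·11]| = 426, so the area is 213.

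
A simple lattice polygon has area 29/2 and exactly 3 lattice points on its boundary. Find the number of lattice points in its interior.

Pick's theorem A = I + B/2 − 1 rearranges to I = A − B/2 + 1 = 29/2 − 3/2 + 1 = 14.

14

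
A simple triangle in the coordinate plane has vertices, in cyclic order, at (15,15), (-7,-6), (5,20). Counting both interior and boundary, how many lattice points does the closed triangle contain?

The shoelace formula gives twice the area as |(15·(-6) − (-7)·15) + ((-7)·20 − 5·(-6)) + (5·15 − 15·20)| = 320, so the area is 160.
The number of boundary lattice points is Σ gcd(|Δx|,|Δy|) = gcd(22,21) + gcd(12,26) + gcd(10,5) = 1+2+5 = 8.
Pick's theorem gives I = A − B/2 + 1 = 160 − 8/2 + 1 = 157, so the closed region contains I + B = 157 + 8 = 165 lattice points.

165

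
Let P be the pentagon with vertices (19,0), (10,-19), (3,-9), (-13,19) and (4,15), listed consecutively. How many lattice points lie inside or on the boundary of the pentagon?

517

The shoelace formula gives twice the area as |(19·(-19) − 10·0) + (10·(-9) − 3·(-19)) + (3·19 − (-13)·(-9)) + ((-13)·15 − 4·19) + (4·0 − 19·15)| = 1010, so the area is 505.
Summing gcd(|Δx|,|Δy|) over the edges gives the boundary count: gcd(9,19) + gcd(7,10) + gcd(16,28) + gcd(17,4) + gcd(15,15) = 1+1+4+1+15 = 22.
Pick's theorem gives I = A − B/2 + 1 = 505 − 22/2 + 1 = 495, so the closed region contains I + B = 495 + 22 = 517 lattice points.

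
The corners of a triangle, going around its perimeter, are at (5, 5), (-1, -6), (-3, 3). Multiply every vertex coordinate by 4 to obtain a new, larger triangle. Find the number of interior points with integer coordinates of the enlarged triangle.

601

The shoelace formula gives twice the area as |[5·(-6) − (-1)·5] + [(-1)·3 − (-3)·(-6)] + [(-3)·5 − 5·3]| = 76, so the area is 38.
Along each edge there are gcd(|Δx|,|Δy|)+1 lattice points, so counting each shared vertex once the boundary has gcd(6,11) + gcd(2,9) + gcd(8,2) = 1+1+2 = 4.
Scaling by 4 multiplies the area by 4² = 16 (so the new area is 608) and multiplies the boundary lattice-point count by 4, giving 16.
By Pick's theorem, the interior count of the dilated polygon is 608 − 16/2 + 1 = 601.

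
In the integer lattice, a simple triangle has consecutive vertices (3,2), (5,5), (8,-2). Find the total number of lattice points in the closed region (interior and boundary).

14

The shoelace formula gives twice the area as |[3·5 − 5·2] + [5·(-2) − 8·5] + [8·2 − 3·(-2)]| = 23, so the area is 23/2.
Summing gcd(|Δx|,|Δy|) over the edges gives the boundary count: gcd(2,3) + gcd(3,7) + gcd(5,4) = 1+1+1 = 3.
Pick's theorem gives I = A − B/2 + 1 = 23/2 − 3/2 + 1 = 11, so the closed region contains I + B = 11 + 3 = 14 lattice points.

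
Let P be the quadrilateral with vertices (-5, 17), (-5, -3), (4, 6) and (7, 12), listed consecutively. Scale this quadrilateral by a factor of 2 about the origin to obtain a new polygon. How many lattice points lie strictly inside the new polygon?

502

Using the shoelace formula, 2A = |((-5)·(-3) − (-5)·17) + ((-5)·6 − 4·(-3)) + (4·12 − 7·6) + (7·17 − (-5)·12)| = 267, so the area is 267/2.
The number of boundary lattice points is Σ gcd(|Δx|,|Δy|) = gcd(0,20) + gcd(9,9) + gcd(3,6) + gcd(12,5) = 20+9+3+1 = 33.
Scaling by 2 multiplies the area by 2² = 4 (so the new area is 534) and multiplies the boundary lattice-point count by 2, giving 66.
By Pick's theorem, the interior count of the dilated polygon is 534 − 66/2 + 1 = 502.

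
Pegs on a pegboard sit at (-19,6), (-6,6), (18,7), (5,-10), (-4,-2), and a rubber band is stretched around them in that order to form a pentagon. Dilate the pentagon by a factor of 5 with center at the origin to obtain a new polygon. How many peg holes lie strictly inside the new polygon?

6896

By the shoelace formula, twice the signed area is |((-19)·6 − (-6)·6) + ((-6)·7 − 18·6) + (18·(-10) − 5·7) + (5·(-2) − (-4)·(-10)) + ((-4)·6 − (-19)·(-2))| = 555, so the area is 277.5.
Summing gcd(|Δx|,|Δy|) over the edges gives the boundary count: gcd(13,0) + gcd(24,1) + gcd(13,17) + gcd(9,8) + gcd(15,8) = 13+1+1+1+1 = 17.
Scaling by 5 multiplies the area by 5² = 25 (so the new area is 13875/2) and multiplies the boundary lattice-point count by 5, giving 85.
By Pick's theorem, the interior count of the dilated polygon is 13875/2 − 85/2 + 1 = 6896.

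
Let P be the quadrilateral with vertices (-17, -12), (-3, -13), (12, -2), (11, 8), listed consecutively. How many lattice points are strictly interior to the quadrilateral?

232

Using the shoelace formula, 2A = |((-17)·(-13) − (-3)·(-12)) + ((-3)·(-2) − 12·(-13)) + (12·8 − 11·(-2)) + (11·(-12) − (-17)·8)| = 469, so the area is 469/2.
The number of boundary lattice points is Σ gcd(|Δx|,|Δy|) = gcd(14,1) + gcd(15,11) + gcd(1,10) + gcd(28,20) = 1+1+1+4 = 7.
Pick's theorem gives I = A − B/2 + 1 = 469/2 − 7/2 + 1 = 232.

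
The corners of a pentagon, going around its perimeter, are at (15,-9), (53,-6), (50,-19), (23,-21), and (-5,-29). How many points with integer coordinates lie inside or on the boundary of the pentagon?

627

By the shoelace formula, twice the signed area is |(15·(-6) − 53·(-9)) + (53·(-19) − 50·(-6)) + (50·(-21) − 23·(-19)) + (23·(-29) − (-5)·(-21)) + ((-5)·(-9) − 15·(-29))| = 1225, so the area is 1225/2.
Along each edge there are gcd(|Δx|,|Δy|)+1 lattice points, so counting each shared vertex once the boundary has gcd(38,3) + gcd(3,13) + gcd(27,2) + gcd(28,8) + gcd(20,20) = 1+1+1+4+20 = 27.
Pick's theorem gives I = A − B/2 + 1 = 1225/2 − 27/2 + 1 = 600, so the closed region contains I + B = 600 + 27 = 627 lattice points.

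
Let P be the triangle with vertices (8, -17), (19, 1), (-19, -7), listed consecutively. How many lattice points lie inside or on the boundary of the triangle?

301

Using the shoelace formula, 2A = |(8·1 − 19·(-17)) + (19·(-7) − (-19)·1) + ((-19)·(-17) − 8·(-7))| = 596, so the area is 298.
The number of boundary lattice points is Σ gcd(|Δx|,|Δy|) = gcd(11,18) + gcd(38,8) + gcd(27,10) = 1+2+1 = 4.
Pick's theorem gives I = A − B/2 + 1 = 298 − 4/2 + 1 = 297, so the closed region contains I + B = 297 + 4 = 301 lattice points.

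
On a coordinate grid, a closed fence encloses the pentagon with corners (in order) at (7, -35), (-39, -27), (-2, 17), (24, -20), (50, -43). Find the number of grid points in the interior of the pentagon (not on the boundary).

By the shoelace formula, twice the signed area is |[7·(-27) − (-39)·(-35)] + [(-39)·17 − (-2)·(-27)] + [(-2)·(-20) − 24·17] + [24·(-43) − 50·(-20)] + [50·(-35) − 7·(-43)]| = 4120, so the area is 2060.
Along each edge there are gcd(|Δx|,|Δy|)+1 lattice points, so counting each shared vertex once the boundary has gcd(46,8) + gcd(37,44) + gcd(26,37) + gcd(26,23) + gcd(43,8) = 2+1+1+1+1 = 6.
Pick's theorem gives I = A − B/2 + 1 = 2060 − 6/2 + 1 = 2058.

2058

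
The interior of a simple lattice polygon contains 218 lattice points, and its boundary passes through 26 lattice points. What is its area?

230

Pick's theorem states A = I + B/2 − 1, so A = 218 + 26/2 − 1 = 230.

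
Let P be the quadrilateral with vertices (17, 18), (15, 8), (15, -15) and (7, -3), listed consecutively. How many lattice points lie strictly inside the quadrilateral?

By the shoelace formula, twice the signed area is |(17·8 − 15·18) + (15·(-15) − 15·8) + (15·(-3) − 7·(-15)) + (7·18 − 17·(-3))| = 242, so the area is 121.
Along each edge there are gcd(|Δx|,|Δy|)+1 lattice points, so counting each shared vertex once the boundary has gcd(2,10) + gcd(0,23) + gcd(8,12) + gcd(10,21) = 2+23+4+1 = 30.
By Pick's theorem A = I + B/2 − 1, so I = 121 − 30/2 + 1 = 107.

107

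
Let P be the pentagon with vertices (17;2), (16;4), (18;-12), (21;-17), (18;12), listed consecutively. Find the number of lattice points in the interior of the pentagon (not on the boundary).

The shoelace formula gives twice the area as |[17·4 − 16·2] + [16·(-12) − 18·4] + [18·(-17) − 21·(-12)] + [21·12 − 18·(-17)] + [18·2 − 17·12]| = 108, so the area is 54.
Along each edge there are gcd(|Δx|,|Δy|)+1 lattice points, so counting each shared vertex once the boundary has gcd(1,2) + gcd(2,16) + gcd(3,5) + gcd(3,29) + gcd(1,10) = 1+2+1+1+1 = 6.
Pick's theorem gives I = A − B/2 + 1 = 54 − 6/2 + 1 = 52.

52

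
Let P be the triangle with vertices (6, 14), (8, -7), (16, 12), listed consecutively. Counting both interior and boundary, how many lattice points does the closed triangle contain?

106

The shoelace formula gives twice the area as |(6·(-7) − 8·14) + (8·12 − 16·(-7)) + (16·14 − 6·12)| = 206, so the area is 103.
Summing gcd(|Δx|,|Δy|) over the edges gives the boundary count: gcd(2,21) + gcd(8,19) + gcd(10,2) = 1+1+2 = 4.
Pick's theorem gives I = A − B/2 + 1 = 103 − 4/2 + 1 = 102, so the closed region contains I + B = 102 + 4 = 106 lattice points.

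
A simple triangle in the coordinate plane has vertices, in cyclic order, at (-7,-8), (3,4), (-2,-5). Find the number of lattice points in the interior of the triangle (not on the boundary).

14

The shoelace formula gives twice the area as |[(-7)·4 − 3·(-8)] + [3·(-5) − (-2)·4] + [(-2)·(-8) − (-7)·(-5)]| = 30, so the area is 15.
Summing gcd(|Δx|,|Δy|) over the edges gives the boundary count: gcd(10,12) + gcd(5,9) + gcd(5,3) = 2+1+1 = 4.
Pick's theorem gives I = A − B/2 + 1 = 15 − 4/2 + 1 = 14.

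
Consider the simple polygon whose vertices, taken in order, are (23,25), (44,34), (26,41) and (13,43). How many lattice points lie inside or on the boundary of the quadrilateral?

266

By the shoelace formula, twice the signed area is |(23·34 − 44·25) + (44·41 − 26·34) + (26·43 − 13·41) + (13·25 − 23·43)| = 523, so the area is 261.5.
Summing gcd(|Δx|,|Δy|) over the edges gives the boundary count: gcd(21,9) + gcd(18,7) + gcd(13,2) + gcd(10,18) = 3+1+1+2 = 7.
Pick's theorem gives I = A − B/2 + 1 = 261.5 − 7/2 + 1 = 259, so the closed region contains I + B = 259 + 7 = 266 lattice points.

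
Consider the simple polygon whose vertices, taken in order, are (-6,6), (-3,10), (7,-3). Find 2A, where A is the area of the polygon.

Using the shoelace formula, 2A = |((-6)·10 − (-3)·6) + ((-3)·(-3) − 7·10) + (7·6 − (-6)·(-3))| = 79, so the area is 39.5.

79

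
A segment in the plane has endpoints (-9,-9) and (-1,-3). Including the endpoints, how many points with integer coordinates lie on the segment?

3

The number of lattice points on a segment between lattice points is gcd(|Δx|,|Δy|) + 1 = gcd(8,6) + 1 = 2 + 1 = 3.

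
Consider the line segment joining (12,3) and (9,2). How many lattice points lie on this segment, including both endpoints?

2

The number of lattice points on a segment between lattice points is gcd(|Δx|,|Δy|) + 1 = gcd(3,1) + 1 = 1 + 1 = 2.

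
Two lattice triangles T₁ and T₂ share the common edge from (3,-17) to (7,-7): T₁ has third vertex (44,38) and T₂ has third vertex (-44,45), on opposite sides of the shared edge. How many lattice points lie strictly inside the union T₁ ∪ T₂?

The union is the simple quadrilateral with vertices (3,-17), (44,38), (7,-7), (-44,45) in order.
The shoelace formula gives twice the area as |(3·38 − 44·(-17)) + (44·(-7) − 7·38) + (7·45 − (-44)·(-7)) + ((-44)·(-17) − 3·45)| = 908, so the area is 454.
Summing gcd(|Δx|,|Δy|) over the edges gives the boundary count: gcd(41,55) + gcd(37,45) + gcd(51,52) + gcd(47,62) = 1+1+1+1 = 4.
By Pick's theorem I = A − B/2 + 1 = 454 − 4/2 + 1 = 453.

453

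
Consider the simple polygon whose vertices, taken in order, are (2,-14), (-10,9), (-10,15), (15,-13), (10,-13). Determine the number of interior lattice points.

By the shoelace formula, twice the signed area is |[2·9 − (-10)·(-14)] + [(-10)·15 − (-10)·9] + [(-10)·(-13) − 15·15] + [15·(-13) − 10·(-13)] + [10·(-14) − 2·(-13)]| = 456, so the area is 228.
Summing gcd(|Δx|,|Δy|) over the edges gives the boundary count: gcd(12,23) + gcd(0,6) + gcd(25,28) + gcd(5,0) + gcd(8,1) = 1+6+1+5+1 = 14.
Pick's theorem gives I = A − B/2 + 1 = 228 − 14/2 + 1 = 222.

222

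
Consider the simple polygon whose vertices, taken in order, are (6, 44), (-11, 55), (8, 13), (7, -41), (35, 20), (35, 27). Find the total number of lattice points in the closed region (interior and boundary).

1512

Using the shoelace formula, 2A = |[6·55 − (-11)·44] + [(-11)·13 − 8·55] + [8·(-41) − 7·13] + [7·20 − 35·(-41)] + [35·27 − 35·20] + [35·44 − 6·27]| = 3010, so the area is 1505.
The number of boundary lattice points is Σ gcd(|Δx|,|Δy|) = gcd(17,11) + gcd(19,42) + gcd(1,54) + gcd(28,61) + gcd(0,7) + gcd(29,17) = 1+1+1+1+7+1 = 12.
Pick's theorem gives I = A − B/2 + 1 = 1505 − 12/2 + 1 = 1500, so the closed region contains I + B = 1500 + 12 = 1512 lattice points.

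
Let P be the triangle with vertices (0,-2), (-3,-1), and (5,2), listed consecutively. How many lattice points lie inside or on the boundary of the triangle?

Using the shoelace formula, 2A = |[0·(-1) − (-3)·(-2)] + [(-3)·2 − 5·(-1)] + [5·(-2) − 0·2]| = 17, so the area is 17/2.
The number of boundary lattice points is Σ gcd(|Δx|,|Δy|) = gcd(3,1) + gcd(8,3) + gcd(5,4) = 1+1+1 = 3.
Pick's theorem gives I = A − B/2 + 1 = 17/2 − 3/2 + 1 = 8, so the closed region contains I + B = 8 + 3 = 11 lattice points.

11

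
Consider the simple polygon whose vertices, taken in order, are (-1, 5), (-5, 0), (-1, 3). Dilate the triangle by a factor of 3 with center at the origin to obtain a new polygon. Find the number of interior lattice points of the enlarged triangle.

Using the shoelace formula, 2A = |[(-1)·0 − (-5)·5] + [(-5)·3 − (-1)·0] + [(-1)·5 − (-1)·3]| = 8, so the area is 4.
The number of boundary lattice points is Σ gcd(|Δx|,|Δy|) = gcd(4,5) + gcd(4,3) + gcd(0,2) = 1+1+2 = 4.
Scaling by 3 multiplies the area by 3² = 9 (so the new area is 36) and multiplies the boundary lattice-point count by 3, giving 12.
By Pick's theorem, the interior count of the dilated polygon is 36 − 12/2 + 1 = 31.

31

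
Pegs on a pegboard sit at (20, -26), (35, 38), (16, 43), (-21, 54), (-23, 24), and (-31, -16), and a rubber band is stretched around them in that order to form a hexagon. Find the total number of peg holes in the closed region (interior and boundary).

3663

By the shoelace formula, twice the signed area is |[20·38 − 35·(-26)] + [35·43 − 16·38] + [16·54 − (-21)·43] + [(-21)·24 − (-23)·54] + [(-23)·(-16) − (-31)·24] + [(-31)·(-26) − 20·(-16)]| = 7310, so the area is 3655.
The number of boundary lattice points is Σ gcd(|Δx|,|Δy|) = gcd(15,64) + gcd(19,5) + gcd(37,11) + gcd(2,30) + gcd(8,40) + gcd(51,10) = 1+1+1+2+8+1 = 14.
Pick's theorem gives I = A − B/2 + 1 = 3655 − 14/2 + 1 = 3649, so the closed region contains I + B = 3649 + 14 = 3663 lattice points.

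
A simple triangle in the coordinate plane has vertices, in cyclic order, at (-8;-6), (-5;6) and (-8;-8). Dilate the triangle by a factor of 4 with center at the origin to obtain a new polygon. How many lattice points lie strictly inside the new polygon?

The shoelace formula gives twice the area as |((-8)·6 − (-5)·(-6)) + ((-5)·(-8) − (-8)·6) + ((-8)·(-6) − (-8)·(-8))| = 6, so the area is 3.
The number of boundary lattice points is Σ gcd(|Δx|,|Δy|) = gcd(3,12) + gcd(3,14) + gcd(0,2) = 3+1+2 = 6.
Scaling by 4 multiplies the area by 4² = 16 (so the new area is 48) and multiplies the boundary lattice-point count by 4, giving 24.
By Pick's theorem, the interior count of the dilated polygon is 48 − 24/2 + 1 = 37.

37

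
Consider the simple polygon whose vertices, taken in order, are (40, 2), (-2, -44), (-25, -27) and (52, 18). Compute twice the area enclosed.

2464

The shoelace formula gives twice the area as |(40·(-44) − (-2)·2) + ((-2)·(-27) − (-25)·(-44)) + ((-25)·18 − 52·(-27)) + (52·2 − 40·18)| = 2464, so the area is 1232.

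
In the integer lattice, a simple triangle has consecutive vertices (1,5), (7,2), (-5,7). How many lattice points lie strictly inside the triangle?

By the shoelace formula, twice the signed area is |[1·2 − 7·5] + [7·7 − (-5)·2] + [(-5)·5 − 1·7]| = 6, so the area is 3.
Summing gcd(|Δx|,|Δy|) over the edges gives the boundary count: gcd(6,3) + gcd(12,5) + gcd(6,2) = 3+1+2 = 6.
Pick's theorem gives I = A − B/2 + 1 = 3 − 6/2 + 1 = 1.

1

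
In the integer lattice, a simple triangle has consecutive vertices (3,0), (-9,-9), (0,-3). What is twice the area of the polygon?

9

The shoelace formula gives twice the area as |(3·(-9) − (-9)·0) + ((-9)·(-3) − 0·(-9)) + (0·0 − 3·(-3))| = 9, so the area is 4.5.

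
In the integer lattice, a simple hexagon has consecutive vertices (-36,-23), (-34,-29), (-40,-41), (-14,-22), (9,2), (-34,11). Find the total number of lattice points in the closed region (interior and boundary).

1166

The shoelace formula gives twice the area as |[(-36)·(-29) − (-34)·(-23)] + [(-34)·(-41) − (-40)·(-29)] + [(-40)·(-22) − (-14)·(-41)] + [(-14)·2 − 9·(-22)] + [9·11 − (-34)·2] + [(-34)·(-23) − (-36)·11]| = 2317, so the area is 1158.5.
Along each edge there are gcd(|Δx|,|Δy|)+1 lattice points, so counting each shared vertex once the boundary has gcd(2,6) + gcd(6,12) + gcd(26,19) + gcd(23,24) + gcd(43,9) + gcd(2,34) = 2+6+1+1+1+2 = 13.
Pick's theorem gives I = A − B/2 + 1 = 1158.5 − 13/2 + 1 = 1153, so the closed region contains I + B = 1153 + 13 = 1166 lattice points.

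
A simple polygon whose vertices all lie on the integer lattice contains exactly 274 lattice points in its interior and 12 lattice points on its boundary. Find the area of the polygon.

Pick's theorem states A = I + B/2 − 1, so A = 274 + 12/2 − 1 = 279.

279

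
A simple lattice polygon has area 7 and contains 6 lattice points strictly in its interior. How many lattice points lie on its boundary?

Pick's theorem gives A = I + B/2 − 1, so B = 2(A − I + 1) = 2(7 − 6 + 1) = 4.

4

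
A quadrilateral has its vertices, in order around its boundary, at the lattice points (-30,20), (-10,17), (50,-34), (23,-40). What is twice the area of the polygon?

2778

Using the shoelace formula, 2A = |[(-30)·17 − (-10)·20] + [(-10)·(-34) − 50·17] + [50·(-40) − 23·(-34)] + [23·20 − (-30)·(-40)]| = 2778, so the area is 1389.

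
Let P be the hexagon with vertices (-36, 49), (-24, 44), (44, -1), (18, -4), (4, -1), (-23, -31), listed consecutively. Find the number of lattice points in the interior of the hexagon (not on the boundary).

Using the shoelace formula, 2A = |((-36)·44 − (-24)·49) + ((-24)·(-1) − 44·44) + (44·(-4) − 18·(-1)) + (18·(-1) − 4·(-4)) + (4·(-31) − (-23)·(-1)) + ((-23)·49 − (-36)·(-31))| = 4870, so the area is 2435.
The number of boundary lattice points is Σ gcd(|Δx|,|Δy|) = gcd(12,5) + gcd(68,45) + gcd(26,3) + gcd(14,3) + gcd(27,30) + gcd(13,80) = 1+1+1+1+3+1 = 8.
Pick's theorem gives I = A − B/2 + 1 = 2435 − 8/2 + 1 = 2432.

2432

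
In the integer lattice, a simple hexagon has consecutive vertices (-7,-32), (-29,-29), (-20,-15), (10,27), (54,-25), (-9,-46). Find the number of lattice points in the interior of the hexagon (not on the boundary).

2839

By the shoelace formula, twice the signed area is |((-7)·(-29) − (-29)·(-32)) + ((-29)·(-15) − (-20)·(-29)) + ((-20)·27 − 10·(-15)) + (10·(-25) − 54·27) + (54·(-46) − (-9)·(-25)) + ((-9)·(-32) − (-7)·(-46))| = 5711, so the area is 2855.5.
The number of boundary lattice points is Σ gcd(|Δx|,|Δy|) = gcd(22,3) + gcd(9,14) + gcd(30,42) + gcd(44,52) + gcd(63,21) + gcd(2,14) = 1+1+6+4+21+2 = 35.
Pick's theorem gives I = A − B/2 + 1 = 2855.5 − 35/2 + 1 = 2839.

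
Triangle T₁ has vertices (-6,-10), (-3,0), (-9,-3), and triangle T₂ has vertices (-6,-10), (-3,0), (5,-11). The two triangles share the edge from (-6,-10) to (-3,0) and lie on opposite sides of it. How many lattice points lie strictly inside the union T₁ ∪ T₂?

80

The union is the simple quadrilateral with vertices (-6,-10), (-9,-3), (-3,0), (5,-11) in order.
Using the shoelace formula, 2A = |[(-6)·(-3) − (-9)·(-10)] + [(-9)·0 − (-3)·(-3)] + [(-3)·(-11) − 5·0] + [5·(-10) − (-6)·(-11)]| = 164, so the area is 82.
Summing gcd(|Δx|,|Δy|) over the edges gives the boundary count: gcd(3,7) + gcd(6,3) + gcd(8,11) + gcd(11,1) = 1+3+1+1 = 6.
By Pick's theorem I = A − B/2 + 1 = 82 − 6/2 + 1 = 80.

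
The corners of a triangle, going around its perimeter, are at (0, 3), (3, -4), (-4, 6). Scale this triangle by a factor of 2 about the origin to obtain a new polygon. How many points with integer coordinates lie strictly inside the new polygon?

36

The shoelace formula gives twice the area as |[0·(-4) − 3·3] + [3·6 − (-4)·(-4)] + [(-4)·3 − 0·6]| = 19, so the area is 9.5.
Summing gcd(|Δx|,|Δy|) over the edges gives the boundary count: gcd(3,7) + gcd(7,10) + gcd(4,3) = 1+1+1 = 3.
Scaling by 2 multiplies the area by 2² = 4 (so the new area is 38) and multiplies the boundary lattice-point count by 2, giving 6.
By Pick's theorem, the interior count of the dilated polygon is 38 − 6/2 + 1 = 36.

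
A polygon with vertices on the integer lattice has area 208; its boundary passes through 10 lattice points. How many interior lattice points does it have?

204

From Pick's theorem, I = A − B/2 + 1 = 208 − 10/2 + 1 = 204.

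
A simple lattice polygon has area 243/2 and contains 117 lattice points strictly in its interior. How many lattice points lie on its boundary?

11

Pick's theorem gives A = I + B/2 − 1, so B = 2(A − I + 1) = 2(243/2 − 117 + 1) = 11.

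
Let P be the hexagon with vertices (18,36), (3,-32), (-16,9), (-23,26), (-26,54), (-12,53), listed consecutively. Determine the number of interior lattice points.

2028

The shoelace formula gives twice the area as |[18·(-32) − 3·36] + [3·9 − (-16)·(-32)] + [(-16)·26 − (-23)·9] + [(-23)·54 − (-26)·26] + [(-26)·53 − (-12)·54] + [(-12)·36 − 18·53]| = 4060, so the area is 2030.
The number of boundary lattice points is Σ gcd(|Δx|,|Δy|) = gcd(15,68) + gcd(19,41) + gcd(7,17) + gcd(3,28) + gcd(14,1) + gcd(30,17) = 1+1+1+1+1+1 = 6.
By Pick's theorem A = I + B/2 − 1, so I = 2030 − 6/2 + 1 = 2028.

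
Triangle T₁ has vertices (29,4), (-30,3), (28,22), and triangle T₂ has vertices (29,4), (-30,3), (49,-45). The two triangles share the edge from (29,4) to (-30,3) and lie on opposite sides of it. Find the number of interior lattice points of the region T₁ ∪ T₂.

The union is the simple quadrilateral with vertices (29,4), (28,22), (-30,3), (49,-45) in order.
By the shoelace formula, twice the signed area is |[29·22 − 28·4] + [28·3 − (-30)·22] + [(-30)·(-45) − 49·3] + [49·4 − 29·(-45)]| = 3974, so the area is 1987.
Along each edge there are gcd(|Δx|,|Δy|)+1 lattice points, so counting each shared vertex once the boundary has gcd(1,18) + gcd(58,19) + gcd(79,48) + gcd(20,49) = 1+1+1+1 = 4.
By Pick's theorem I = A − B/2 + 1 = 1987 − 4/2 + 1 = 1986.

1986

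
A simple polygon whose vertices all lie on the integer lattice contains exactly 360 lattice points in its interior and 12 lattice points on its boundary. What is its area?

365

Pick's theorem states A = I + B/2 − 1, so A = 360 + 12/2 − 1 = 365.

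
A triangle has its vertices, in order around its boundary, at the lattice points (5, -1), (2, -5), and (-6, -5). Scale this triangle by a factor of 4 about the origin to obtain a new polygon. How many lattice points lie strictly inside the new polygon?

The shoelace formula gives twice the area as |(5·(-5) − 2·(-1)) + (2·(-5) − (-6)·(-5)) + ((-6)·(-1) − 5·(-5))| = 32, so the area is 16.
Summing gcd(|Δx|,|Δy|) over the edges gives the boundary count: gcd(3,4) + gcd(8,0) + gcd(11,4) = 1+8+1 = 10.
Scaling by 4 multiplies the area by 4² = 16 (so the new area is 256) and multiplies the boundary lattice-point count by 4, giving 40.
By Pick's theorem, the interior count of the dilated polygon is 256 − 40/2 + 1 = 237.

237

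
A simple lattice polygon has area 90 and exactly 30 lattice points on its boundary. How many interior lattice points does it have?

From Pick's theorem, I = A − B/2 + 1 = 90 − 30/2 + 1 = 76.

76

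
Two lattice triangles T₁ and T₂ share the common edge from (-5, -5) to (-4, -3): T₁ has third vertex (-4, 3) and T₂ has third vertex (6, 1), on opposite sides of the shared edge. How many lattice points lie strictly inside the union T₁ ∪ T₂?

7

The union is the simple quadrilateral with vertices (-5, -5), (-4, 3), (-4, -3), (6, 1) in order.
Using the shoelace formula, 2A = |((-5)·3 − (-4)·(-5)) + ((-4)·(-3) − (-4)·3) + ((-4)·1 − 6·(-3)) + (6·(-5) − (-5)·1)| = 22, so the area is 11.
Summing gcd(|Δx|,|Δy|) over the edges gives the boundary count: gcd(1,8) + gcd(0,6) + gcd(10,4) + gcd(11,6) = 1+6+2+1 = 10.
By Pick's theorem I = A − B/2 + 1 = 11 − 10/2 + 1 = 7.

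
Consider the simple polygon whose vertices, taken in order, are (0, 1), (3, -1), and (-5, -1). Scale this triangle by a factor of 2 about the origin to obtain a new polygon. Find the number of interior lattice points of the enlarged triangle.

23

Using the shoelace formula, 2A = |[0·(-1) − 3·1] + [3·(-1) − (-5)·(-1)] + [(-5)·1 − 0·(-1)]| = 16, so the area is 8.
The number of boundary lattice points is Σ gcd(|Δx|,|Δy|) = gcd(3,2) + gcd(8,0) + gcd(5,2) = 1+8+1 = 10.
Scaling by 2 multiplies the area by 2² = 4 (so the new area is 32) and multiplies the boundary lattice-point count by 2, giving 20.
By Pick's theorem, the interior count of the dilated polygon is 32 − 20/2 + 1 = 23.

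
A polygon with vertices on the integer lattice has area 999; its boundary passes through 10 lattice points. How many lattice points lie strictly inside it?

995

Pick's theorem A = I + B/2 − 1 rearranges to I = A − B/2 + 1 = 999 − 10/2 + 1 = 995.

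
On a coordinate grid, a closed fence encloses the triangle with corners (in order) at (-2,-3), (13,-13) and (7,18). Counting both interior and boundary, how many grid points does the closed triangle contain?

208

By the shoelace formula, twice the signed area is |((-2)·(-13) − 13·(-3)) + (13·18 − 7·(-13)) + (7·(-3) − (-2)·18)| = 405, so the area is 202.5.
Along each edge there are gcd(|Δx|,|Δy|)+1 lattice points, so counting each shared vertex once the boundary has gcd(15,10) + gcd(6,31) + gcd(9,21) = 5+1+3 = 9.
Pick's theorem gives I = A − B/2 + 1 = 202.5 − 9/2 + 1 = 199, so the closed region contains I + B = 199 + 9 = 208 lattice points.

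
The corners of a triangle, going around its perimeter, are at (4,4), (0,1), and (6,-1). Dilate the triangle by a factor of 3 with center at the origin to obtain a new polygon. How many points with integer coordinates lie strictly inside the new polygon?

112

Using the shoelace formula, 2A = |[4·1 − 0·4] + [0·(-1) − 6·1] + [6·4 − 4·(-1)]| = 26, so the area is 13.
Summing gcd(|Δx|,|Δy|) over the edges gives the boundary count: gcd(4,3) + gcd(6,2) + gcd(2,5) = 1+2+1 = 4.
Scaling by 3 multiplies the area by 3² = 9 (so the new area is 117) and multiplies the boundary lattice-point count by 3, giving 12.
By Pick's theorem, the interior count of the dilated polygon is 117 − 12/2 + 1 = 112.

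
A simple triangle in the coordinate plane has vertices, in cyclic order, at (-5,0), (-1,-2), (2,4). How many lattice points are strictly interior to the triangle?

13

Using the shoelace formula, 2A = |((-5)·(-2) − (-1)·0) + ((-1)·4 − 2·(-2)) + (2·0 − (-5)·4)| = 30, so the area is 15.
Along each edge there are gcd(|Δx|,|Δy|)+1 lattice points, so counting each shared vertex once the boundary has gcd(4,2) + gcd(3,6) + gcd(7,4) = 2+3+1 = 6.
Pick's theorem gives I = A − B/2 + 1 = 15 − 6/2 + 1 = 13.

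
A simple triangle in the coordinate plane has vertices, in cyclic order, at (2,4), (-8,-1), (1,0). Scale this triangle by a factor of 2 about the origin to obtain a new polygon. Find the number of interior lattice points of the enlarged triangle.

By the shoelace formula, twice the signed area is |(2·(-1) − (-8)·4) + ((-8)·0 − 1·(-1)) + (1·4 − 2·0)| = 35, so the area is 35/2.
Along each edge there are gcd(|Δx|,|Δy|)+1 lattice points, so counting each shared vertex once the boundary has gcd(10,5) + gcd(9,1) + gcd(1,4) = 5+1+1 = 7.
Scaling by 2 multiplies the area by 2² = 4 (so the new area is 70) and multiplies the boundary lattice-point count by 2, giving 14.
By Pick's theorem, the interior count of the dilated polygon is 70 − 14/2 + 1 = 64.

64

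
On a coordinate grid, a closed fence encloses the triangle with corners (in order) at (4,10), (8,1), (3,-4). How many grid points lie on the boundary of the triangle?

7

The number of boundary lattice points is Σ gcd(|Δx|,|Δy|) = gcd(4,9) + gcd(5,5) + gcd(1,14) = 1+5+1 = 7.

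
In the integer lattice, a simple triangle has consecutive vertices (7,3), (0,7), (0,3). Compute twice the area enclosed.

The shoelace formula gives twice the area as |[7·7 − 0·3] + [0·3 − 0·7] + [0·3 − 7·3]| = 28, so the area is 14.

28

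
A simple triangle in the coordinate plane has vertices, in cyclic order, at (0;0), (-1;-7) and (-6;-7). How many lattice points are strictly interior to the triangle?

15

Using the shoelace formula, 2A = |[0·(-7) − (-1)·0] + [(-1)·(-7) − (-6)·(-7)] + [(-6)·0 − 0·(-7)]| = 35, so the area is 17.5.
The number of boundary lattice points is Σ gcd(|Δx|,|Δy|) = gcd(1,7) + gcd(5,0) + gcd(6,7) = 1+5+1 = 7.
By Pick's theorem A = I + B/2 − 1, so I = 17.5 − 7/2 + 1 = 15.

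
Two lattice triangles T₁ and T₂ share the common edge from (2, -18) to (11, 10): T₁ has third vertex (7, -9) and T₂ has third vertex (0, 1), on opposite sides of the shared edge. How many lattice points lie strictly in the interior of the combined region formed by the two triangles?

The union is the simple quadrilateral with vertices (2, -18), (7, -9), (11, 10), (0, 1) in order.
By the shoelace formula, twice the signed area is |[2·(-9) − 7·(-18)] + [7·10 − 11·(-9)] + [11·1 − 0·10] + [0·(-18) − 2·1]| = 286, so the area is 143.
The number of boundary lattice points is Σ gcd(|Δx|,|Δy|) = gcd(5,9) + gcd(4,19) + gcd(11,9) + gcd(2,19) = 1+1+1+1 = 4.
By Pick's theorem I = A − B/2 + 1 = 143 − 4/2 + 1 = 142.

142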